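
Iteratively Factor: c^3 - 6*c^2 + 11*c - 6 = (c - 3)*(c^2 - 3*c + 2) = (c - 3)*(c - 1)*(c - 2)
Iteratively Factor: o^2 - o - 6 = (o + 2)*(o - 3)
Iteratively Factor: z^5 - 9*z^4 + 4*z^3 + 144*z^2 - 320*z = (z)*(z^4 - 9*z^3 + 4*z^2 + 144*z - 320) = z*(z - 4)*(z^3 - 5*z^2 - 16*z + 80) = z*(z - 4)*(z + 4)*(z^2 - 9*z + 20) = z*(z - 5)*(z - 4)*(z + 4)*(z - 4)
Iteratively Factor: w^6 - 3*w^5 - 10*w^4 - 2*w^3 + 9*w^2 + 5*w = (w + 1)*(w^5 - 4*w^4 - 6*w^3 + 4*w^2 + 5*w) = (w + 1)^2*(w^4 - 5*w^3 - w^2 + 5*w) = (w - 5)*(w + 1)^2*(w^3 - w) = w*(w - 5)*(w + 1)^2*(w^2 - 1) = w*(w - 5)*(w + 1)^3*(w - 1)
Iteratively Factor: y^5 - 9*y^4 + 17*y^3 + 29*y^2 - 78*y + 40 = (y + 2)*(y^4 - 11*y^3 + 39*y^2 - 49*y + 20) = (y - 1)*(y + 2)*(y^3 - 10*y^2 + 29*y - 20) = (y - 5)*(y - 1)*(y + 2)*(y^2 - 5*y + 4) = (y - 5)*(y - 1)^2*(y + 2)*(y - 4)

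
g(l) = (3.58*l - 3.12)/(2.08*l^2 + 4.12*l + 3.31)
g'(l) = (-4.16*l - 4.12)*(3.58*l - 3.12)/(2.08*l^2 + 4.12*l + 3.31)^2 + 3.58/(2.08*l^2 + 4.12*l + 3.31)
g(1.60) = 0.17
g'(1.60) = 0.11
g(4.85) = 0.20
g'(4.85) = -0.02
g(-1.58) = -4.40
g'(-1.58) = -3.62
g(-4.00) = -0.87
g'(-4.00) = -0.36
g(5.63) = 0.18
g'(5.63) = -0.02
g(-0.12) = -1.25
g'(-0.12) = 2.85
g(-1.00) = -5.28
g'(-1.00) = 2.65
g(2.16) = 0.21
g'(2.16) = 0.04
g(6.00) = 0.18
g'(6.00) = -0.02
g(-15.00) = -0.14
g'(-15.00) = -0.01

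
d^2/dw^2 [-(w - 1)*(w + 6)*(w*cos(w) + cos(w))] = w^3*cos(w) + 6*sqrt(2)*w^2*sin(w + pi/4) + 24*w*sin(w) - 7*w*cos(w) - 2*sin(w) - 18*cos(w)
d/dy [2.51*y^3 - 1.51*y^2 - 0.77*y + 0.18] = 7.53*y^2 - 3.02*y - 0.77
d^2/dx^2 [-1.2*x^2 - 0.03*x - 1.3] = -2.40000000000000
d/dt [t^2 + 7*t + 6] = 2*t + 7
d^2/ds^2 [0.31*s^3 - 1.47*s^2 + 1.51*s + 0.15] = 1.86*s - 2.94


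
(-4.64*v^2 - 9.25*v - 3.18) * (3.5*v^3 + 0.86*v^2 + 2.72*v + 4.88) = -16.24*v^5 - 36.3654*v^4 - 31.7058*v^3 - 50.538*v^2 - 53.7896*v - 15.5184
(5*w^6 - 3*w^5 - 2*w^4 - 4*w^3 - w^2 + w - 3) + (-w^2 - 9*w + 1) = 5*w^6 - 3*w^5 - 2*w^4 - 4*w^3 - 2*w^2 - 8*w - 2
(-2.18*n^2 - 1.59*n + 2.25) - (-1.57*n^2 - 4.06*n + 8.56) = -0.61*n^2 + 2.47*n - 6.31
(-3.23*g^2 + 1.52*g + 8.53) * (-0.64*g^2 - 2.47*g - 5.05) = 2.0672*g^4 + 7.0053*g^3 + 7.0979*g^2 - 28.7451*g - 43.0765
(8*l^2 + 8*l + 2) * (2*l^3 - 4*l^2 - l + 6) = 16*l^5 - 16*l^4 - 36*l^3 + 32*l^2 + 46*l + 12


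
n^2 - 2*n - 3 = (n - 3)*(n + 1)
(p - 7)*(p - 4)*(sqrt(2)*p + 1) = sqrt(2)*p^3 - 11*sqrt(2)*p^2 + p^2 - 11*p + 28*sqrt(2)*p + 28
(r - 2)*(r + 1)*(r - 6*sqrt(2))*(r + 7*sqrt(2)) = r^4 - r^3 + sqrt(2)*r^3 - 86*r^2 - sqrt(2)*r^2 - 2*sqrt(2)*r + 84*r + 168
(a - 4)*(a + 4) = a^2 - 16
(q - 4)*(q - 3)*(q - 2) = q^3 - 9*q^2 + 26*q - 24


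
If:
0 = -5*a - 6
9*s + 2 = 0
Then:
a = -6/5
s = -2/9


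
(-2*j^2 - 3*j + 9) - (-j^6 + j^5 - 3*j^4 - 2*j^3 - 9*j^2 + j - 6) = j^6 - j^5 + 3*j^4 + 2*j^3 + 7*j^2 - 4*j + 15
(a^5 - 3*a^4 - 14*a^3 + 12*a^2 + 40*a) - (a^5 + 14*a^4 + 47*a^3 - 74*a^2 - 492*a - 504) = -17*a^4 - 61*a^3 + 86*a^2 + 532*a + 504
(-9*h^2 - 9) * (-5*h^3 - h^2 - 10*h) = 45*h^5 + 9*h^4 + 135*h^3 + 9*h^2 + 90*h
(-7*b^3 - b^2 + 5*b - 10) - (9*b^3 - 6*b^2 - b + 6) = -16*b^3 + 5*b^2 + 6*b - 16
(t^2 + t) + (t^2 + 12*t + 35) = 2*t^2 + 13*t + 35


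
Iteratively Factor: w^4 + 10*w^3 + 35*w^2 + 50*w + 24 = (w + 3)*(w^3 + 7*w^2 + 14*w + 8) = (w + 3)*(w + 4)*(w^2 + 3*w + 2) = (w + 2)*(w + 3)*(w + 4)*(w + 1)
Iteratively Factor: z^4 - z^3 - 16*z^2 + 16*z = (z)*(z^3 - z^2 - 16*z + 16) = z*(z - 1)*(z^2 - 16) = z*(z - 1)*(z + 4)*(z - 4)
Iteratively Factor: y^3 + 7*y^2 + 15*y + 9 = (y + 3)*(y^2 + 4*y + 3) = (y + 3)^2*(y + 1)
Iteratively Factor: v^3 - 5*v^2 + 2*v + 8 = (v - 2)*(v^2 - 3*v - 4) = (v - 4)*(v - 2)*(v + 1)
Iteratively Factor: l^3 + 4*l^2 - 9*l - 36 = (l + 4)*(l^2 - 9) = (l - 3)*(l + 4)*(l + 3)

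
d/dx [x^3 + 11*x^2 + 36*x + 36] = 3*x^2 + 22*x + 36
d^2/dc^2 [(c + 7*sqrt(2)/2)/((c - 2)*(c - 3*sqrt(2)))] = (-2*(c - 2)^2*(c - 3*sqrt(2)) + (c - 2)^2*(2*c + 7*sqrt(2)) - 2*(c - 2)*(c - 3*sqrt(2))^2 + (c - 2)*(c - 3*sqrt(2))*(2*c + 7*sqrt(2)) + (c - 3*sqrt(2))^2*(2*c + 7*sqrt(2)))/((c - 2)^3*(c - 3*sqrt(2))^3)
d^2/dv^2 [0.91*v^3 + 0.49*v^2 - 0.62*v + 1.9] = 5.46*v + 0.98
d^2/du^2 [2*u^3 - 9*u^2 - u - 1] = 12*u - 18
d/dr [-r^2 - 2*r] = -2*r - 2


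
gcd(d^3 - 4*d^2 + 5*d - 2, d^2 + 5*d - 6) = d - 1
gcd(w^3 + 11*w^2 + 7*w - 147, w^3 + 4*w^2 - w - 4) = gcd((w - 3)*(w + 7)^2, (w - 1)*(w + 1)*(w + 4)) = 1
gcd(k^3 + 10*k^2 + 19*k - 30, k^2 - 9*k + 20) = 1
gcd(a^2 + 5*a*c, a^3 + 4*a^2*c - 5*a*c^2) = a^2 + 5*a*c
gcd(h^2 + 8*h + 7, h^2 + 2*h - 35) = h + 7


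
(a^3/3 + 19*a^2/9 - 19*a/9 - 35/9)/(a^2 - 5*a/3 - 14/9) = (-3*a^3 - 19*a^2 + 19*a + 35)/(-9*a^2 + 15*a + 14)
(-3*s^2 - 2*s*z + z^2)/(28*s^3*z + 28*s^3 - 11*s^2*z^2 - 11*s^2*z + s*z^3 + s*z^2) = (-3*s^2 - 2*s*z + z^2)/(s*(28*s^2*z + 28*s^2 - 11*s*z^2 - 11*s*z + z^3 + z^2))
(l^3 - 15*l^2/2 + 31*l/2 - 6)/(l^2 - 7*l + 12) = l - 1/2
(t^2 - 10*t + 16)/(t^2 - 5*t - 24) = (t - 2)/(t + 3)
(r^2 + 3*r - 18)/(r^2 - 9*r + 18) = (r + 6)/(r - 6)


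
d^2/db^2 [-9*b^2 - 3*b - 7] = -18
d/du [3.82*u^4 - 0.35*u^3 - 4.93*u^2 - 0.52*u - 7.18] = 15.28*u^3 - 1.05*u^2 - 9.86*u - 0.52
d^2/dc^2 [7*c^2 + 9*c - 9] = 14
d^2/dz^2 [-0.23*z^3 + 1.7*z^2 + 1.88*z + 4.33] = 3.4 - 1.38*z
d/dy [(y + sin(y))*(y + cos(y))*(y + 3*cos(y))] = -(y + sin(y))*(y + cos(y))*(3*sin(y) - 1) - (y + sin(y))*(y + 3*cos(y))*(sin(y) - 1) + (y + cos(y))*(y + 3*cos(y))*(cos(y) + 1)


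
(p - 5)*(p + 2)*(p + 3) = p^3 - 19*p - 30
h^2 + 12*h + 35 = (h + 5)*(h + 7)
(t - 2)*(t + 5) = t^2 + 3*t - 10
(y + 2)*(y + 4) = y^2 + 6*y + 8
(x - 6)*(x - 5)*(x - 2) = x^3 - 13*x^2 + 52*x - 60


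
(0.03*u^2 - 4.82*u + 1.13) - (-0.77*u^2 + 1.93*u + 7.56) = 0.8*u^2 - 6.75*u - 6.43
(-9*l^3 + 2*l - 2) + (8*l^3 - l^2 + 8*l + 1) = -l^3 - l^2 + 10*l - 1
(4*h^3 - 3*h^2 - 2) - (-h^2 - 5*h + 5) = 4*h^3 - 2*h^2 + 5*h - 7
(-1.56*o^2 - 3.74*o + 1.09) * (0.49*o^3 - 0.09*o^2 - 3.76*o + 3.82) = -0.7644*o^5 - 1.6922*o^4 + 6.7363*o^3 + 8.0051*o^2 - 18.3852*o + 4.1638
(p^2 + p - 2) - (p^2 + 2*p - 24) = 22 - p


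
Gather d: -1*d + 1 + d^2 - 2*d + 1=d^2 - 3*d + 2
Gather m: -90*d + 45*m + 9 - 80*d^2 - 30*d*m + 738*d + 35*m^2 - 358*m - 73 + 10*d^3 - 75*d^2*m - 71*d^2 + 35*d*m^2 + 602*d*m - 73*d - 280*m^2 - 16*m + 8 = 10*d^3 - 151*d^2 + 575*d + m^2*(35*d - 245) + m*(-75*d^2 + 572*d - 329) - 56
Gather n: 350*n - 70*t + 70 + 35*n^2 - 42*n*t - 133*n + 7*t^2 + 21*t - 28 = 35*n^2 + n*(217 - 42*t) + 7*t^2 - 49*t + 42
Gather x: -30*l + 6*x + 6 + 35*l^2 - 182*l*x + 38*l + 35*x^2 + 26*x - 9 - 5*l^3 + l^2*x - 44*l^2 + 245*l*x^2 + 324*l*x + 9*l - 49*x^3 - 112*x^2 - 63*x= -5*l^3 - 9*l^2 + 17*l - 49*x^3 + x^2*(245*l - 77) + x*(l^2 + 142*l - 31) - 3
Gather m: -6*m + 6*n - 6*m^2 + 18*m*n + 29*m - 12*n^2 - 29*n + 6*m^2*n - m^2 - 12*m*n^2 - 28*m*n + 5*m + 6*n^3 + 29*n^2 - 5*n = m^2*(6*n - 7) + m*(-12*n^2 - 10*n + 28) + 6*n^3 + 17*n^2 - 28*n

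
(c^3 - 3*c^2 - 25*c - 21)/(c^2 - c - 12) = (c^2 - 6*c - 7)/(c - 4)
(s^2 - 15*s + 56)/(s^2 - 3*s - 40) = (s - 7)/(s + 5)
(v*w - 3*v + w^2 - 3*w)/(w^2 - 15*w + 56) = (v*w - 3*v + w^2 - 3*w)/(w^2 - 15*w + 56)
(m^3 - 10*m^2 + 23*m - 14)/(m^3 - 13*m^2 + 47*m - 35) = (m - 2)/(m - 5)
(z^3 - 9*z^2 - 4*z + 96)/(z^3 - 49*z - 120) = (z - 4)/(z + 5)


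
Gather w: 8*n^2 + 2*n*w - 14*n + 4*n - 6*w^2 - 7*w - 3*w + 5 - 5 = 8*n^2 - 10*n - 6*w^2 + w*(2*n - 10)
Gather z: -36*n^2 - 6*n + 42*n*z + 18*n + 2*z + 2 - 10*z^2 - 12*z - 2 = -36*n^2 + 12*n - 10*z^2 + z*(42*n - 10)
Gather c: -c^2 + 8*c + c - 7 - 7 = -c^2 + 9*c - 14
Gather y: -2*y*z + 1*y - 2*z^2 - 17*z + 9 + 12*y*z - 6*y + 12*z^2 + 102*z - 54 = y*(10*z - 5) + 10*z^2 + 85*z - 45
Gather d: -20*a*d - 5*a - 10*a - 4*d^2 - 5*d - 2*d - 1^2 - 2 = -15*a - 4*d^2 + d*(-20*a - 7) - 3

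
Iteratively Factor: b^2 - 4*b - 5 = (b + 1)*(b - 5)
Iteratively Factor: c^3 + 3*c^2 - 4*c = (c)*(c^2 + 3*c - 4) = c*(c + 4)*(c - 1)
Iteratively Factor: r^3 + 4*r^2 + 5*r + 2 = (r + 2)*(r^2 + 2*r + 1) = (r + 1)*(r + 2)*(r + 1)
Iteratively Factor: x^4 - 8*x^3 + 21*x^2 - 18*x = (x)*(x^3 - 8*x^2 + 21*x - 18) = x*(x - 3)*(x^2 - 5*x + 6) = x*(x - 3)*(x - 2)*(x - 3)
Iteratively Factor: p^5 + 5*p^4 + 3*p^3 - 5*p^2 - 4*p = (p)*(p^4 + 5*p^3 + 3*p^2 - 5*p - 4) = p*(p + 1)*(p^3 + 4*p^2 - p - 4) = p*(p - 1)*(p + 1)*(p^2 + 5*p + 4) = p*(p - 1)*(p + 1)*(p + 4)*(p + 1)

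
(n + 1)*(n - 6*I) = n^2 + n - 6*I*n - 6*I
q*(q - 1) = q^2 - q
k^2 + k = k*(k + 1)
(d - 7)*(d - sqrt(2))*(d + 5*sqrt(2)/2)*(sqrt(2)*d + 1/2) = sqrt(2)*d^4 - 7*sqrt(2)*d^3 + 7*d^3/2 - 49*d^2/2 - 17*sqrt(2)*d^2/4 - 5*d/2 + 119*sqrt(2)*d/4 + 35/2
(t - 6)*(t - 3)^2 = t^3 - 12*t^2 + 45*t - 54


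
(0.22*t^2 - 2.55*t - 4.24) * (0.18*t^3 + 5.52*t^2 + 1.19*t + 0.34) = 0.0396*t^5 + 0.7554*t^4 - 14.5774*t^3 - 26.3645*t^2 - 5.9126*t - 1.4416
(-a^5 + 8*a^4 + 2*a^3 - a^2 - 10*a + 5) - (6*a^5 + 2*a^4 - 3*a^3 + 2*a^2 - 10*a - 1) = -7*a^5 + 6*a^4 + 5*a^3 - 3*a^2 + 6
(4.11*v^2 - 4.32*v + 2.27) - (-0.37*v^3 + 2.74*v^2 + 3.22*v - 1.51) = 0.37*v^3 + 1.37*v^2 - 7.54*v + 3.78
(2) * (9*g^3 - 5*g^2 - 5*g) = 18*g^3 - 10*g^2 - 10*g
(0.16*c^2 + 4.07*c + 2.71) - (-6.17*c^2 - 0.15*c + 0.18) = 6.33*c^2 + 4.22*c + 2.53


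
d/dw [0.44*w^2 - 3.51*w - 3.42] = 0.88*w - 3.51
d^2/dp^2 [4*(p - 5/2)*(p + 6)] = 8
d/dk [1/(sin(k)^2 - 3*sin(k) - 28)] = (3 - 2*sin(k))*cos(k)/((sin(k) - 7)^2*(sin(k) + 4)^2)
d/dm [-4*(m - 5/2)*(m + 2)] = 2 - 8*m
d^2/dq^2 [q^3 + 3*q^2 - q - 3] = 6*q + 6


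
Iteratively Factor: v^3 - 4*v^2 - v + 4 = (v + 1)*(v^2 - 5*v + 4) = (v - 4)*(v + 1)*(v - 1)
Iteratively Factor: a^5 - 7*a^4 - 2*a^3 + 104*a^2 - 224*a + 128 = (a - 4)*(a^4 - 3*a^3 - 14*a^2 + 48*a - 32) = (a - 4)^2*(a^3 + a^2 - 10*a + 8) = (a - 4)^2*(a - 2)*(a^2 + 3*a - 4) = (a - 4)^2*(a - 2)*(a + 4)*(a - 1)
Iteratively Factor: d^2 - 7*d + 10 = (d - 2)*(d - 5)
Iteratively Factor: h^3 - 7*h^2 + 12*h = (h - 4)*(h^2 - 3*h) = (h - 4)*(h - 3)*(h)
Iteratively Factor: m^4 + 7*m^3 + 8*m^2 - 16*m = (m + 4)*(m^3 + 3*m^2 - 4*m) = m*(m + 4)*(m^2 + 3*m - 4) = m*(m + 4)^2*(m - 1)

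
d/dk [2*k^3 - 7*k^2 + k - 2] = 6*k^2 - 14*k + 1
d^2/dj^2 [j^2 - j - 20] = 2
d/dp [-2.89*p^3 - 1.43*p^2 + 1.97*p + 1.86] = -8.67*p^2 - 2.86*p + 1.97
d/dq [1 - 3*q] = -3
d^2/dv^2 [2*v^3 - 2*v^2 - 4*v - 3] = 12*v - 4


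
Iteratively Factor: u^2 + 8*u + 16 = (u + 4)*(u + 4)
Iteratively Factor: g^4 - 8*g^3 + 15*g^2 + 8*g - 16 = (g + 1)*(g^3 - 9*g^2 + 24*g - 16) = (g - 1)*(g + 1)*(g^2 - 8*g + 16) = (g - 4)*(g - 1)*(g + 1)*(g - 4)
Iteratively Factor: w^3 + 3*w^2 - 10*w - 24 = (w + 2)*(w^2 + w - 12) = (w - 3)*(w + 2)*(w + 4)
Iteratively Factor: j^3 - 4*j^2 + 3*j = (j - 1)*(j^2 - 3*j) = (j - 3)*(j - 1)*(j)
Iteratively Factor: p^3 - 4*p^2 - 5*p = (p + 1)*(p^2 - 5*p) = p*(p + 1)*(p - 5)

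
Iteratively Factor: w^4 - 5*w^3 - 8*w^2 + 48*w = (w)*(w^3 - 5*w^2 - 8*w + 48) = w*(w - 4)*(w^2 - w - 12) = w*(w - 4)*(w + 3)*(w - 4)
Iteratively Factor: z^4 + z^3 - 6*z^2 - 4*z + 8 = (z - 1)*(z^3 + 2*z^2 - 4*z - 8) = (z - 2)*(z - 1)*(z^2 + 4*z + 4) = (z - 2)*(z - 1)*(z + 2)*(z + 2)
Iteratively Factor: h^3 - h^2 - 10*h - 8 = (h + 2)*(h^2 - 3*h - 4) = (h - 4)*(h + 2)*(h + 1)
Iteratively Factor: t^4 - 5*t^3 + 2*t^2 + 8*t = (t + 1)*(t^3 - 6*t^2 + 8*t) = (t - 2)*(t + 1)*(t^2 - 4*t) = t*(t - 2)*(t + 1)*(t - 4)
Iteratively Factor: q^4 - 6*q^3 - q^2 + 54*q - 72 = (q - 4)*(q^3 - 2*q^2 - 9*q + 18) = (q - 4)*(q - 3)*(q^2 + q - 6) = (q - 4)*(q - 3)*(q + 3)*(q - 2)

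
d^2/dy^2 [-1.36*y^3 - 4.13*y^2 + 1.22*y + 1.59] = -8.16*y - 8.26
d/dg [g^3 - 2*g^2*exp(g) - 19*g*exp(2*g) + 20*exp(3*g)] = -2*g^2*exp(g) + 3*g^2 - 38*g*exp(2*g) - 4*g*exp(g) + 60*exp(3*g) - 19*exp(2*g)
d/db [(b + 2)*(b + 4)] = 2*b + 6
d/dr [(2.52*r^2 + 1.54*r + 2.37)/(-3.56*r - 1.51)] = (-8.9712*r^2 - 7.6104*r + 6.1118)/(12.6736*r^2 + 10.7512*r + 2.2801)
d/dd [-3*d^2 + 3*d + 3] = 3 - 6*d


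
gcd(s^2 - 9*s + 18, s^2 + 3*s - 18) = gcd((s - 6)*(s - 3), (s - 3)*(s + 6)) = s - 3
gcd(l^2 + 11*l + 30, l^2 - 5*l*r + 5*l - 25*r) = l + 5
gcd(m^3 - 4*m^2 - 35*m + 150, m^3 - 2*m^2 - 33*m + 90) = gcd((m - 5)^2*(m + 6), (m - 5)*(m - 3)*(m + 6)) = m^2 + m - 30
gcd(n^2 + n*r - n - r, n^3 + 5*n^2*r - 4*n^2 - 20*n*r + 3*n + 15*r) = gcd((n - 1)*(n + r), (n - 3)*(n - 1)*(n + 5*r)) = n - 1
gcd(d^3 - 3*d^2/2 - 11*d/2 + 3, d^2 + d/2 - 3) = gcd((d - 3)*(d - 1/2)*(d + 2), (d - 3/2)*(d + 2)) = d + 2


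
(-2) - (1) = -3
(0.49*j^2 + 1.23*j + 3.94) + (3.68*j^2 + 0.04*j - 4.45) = 4.17*j^2 + 1.27*j - 0.51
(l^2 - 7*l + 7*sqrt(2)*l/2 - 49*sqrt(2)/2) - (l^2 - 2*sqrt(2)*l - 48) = -7*l + 11*sqrt(2)*l/2 - 49*sqrt(2)/2 + 48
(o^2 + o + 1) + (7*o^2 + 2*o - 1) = 8*o^2 + 3*o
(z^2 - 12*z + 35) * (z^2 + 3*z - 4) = z^4 - 9*z^3 - 5*z^2 + 153*z - 140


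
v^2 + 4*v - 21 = (v - 3)*(v + 7)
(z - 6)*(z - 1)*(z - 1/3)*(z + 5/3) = z^4 - 17*z^3/3 - 35*z^2/9 + 107*z/9 - 10/3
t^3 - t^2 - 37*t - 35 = (t - 7)*(t + 1)*(t + 5)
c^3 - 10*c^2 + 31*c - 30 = (c - 5)*(c - 3)*(c - 2)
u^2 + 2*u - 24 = (u - 4)*(u + 6)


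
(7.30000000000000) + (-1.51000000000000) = 5.79000000000000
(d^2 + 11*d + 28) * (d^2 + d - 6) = d^4 + 12*d^3 + 33*d^2 - 38*d - 168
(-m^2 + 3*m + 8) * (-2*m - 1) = 2*m^3 - 5*m^2 - 19*m - 8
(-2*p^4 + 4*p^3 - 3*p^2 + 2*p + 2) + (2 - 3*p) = -2*p^4 + 4*p^3 - 3*p^2 - p + 4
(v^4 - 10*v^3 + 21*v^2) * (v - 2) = v^5 - 12*v^4 + 41*v^3 - 42*v^2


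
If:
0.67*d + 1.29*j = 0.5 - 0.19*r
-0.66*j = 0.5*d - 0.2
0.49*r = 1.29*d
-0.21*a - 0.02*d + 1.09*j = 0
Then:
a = -0.70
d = 0.57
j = -0.13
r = 1.49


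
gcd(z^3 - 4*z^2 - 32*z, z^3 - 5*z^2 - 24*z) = z^2 - 8*z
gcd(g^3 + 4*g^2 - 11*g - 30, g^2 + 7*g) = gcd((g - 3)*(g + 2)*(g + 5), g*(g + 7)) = 1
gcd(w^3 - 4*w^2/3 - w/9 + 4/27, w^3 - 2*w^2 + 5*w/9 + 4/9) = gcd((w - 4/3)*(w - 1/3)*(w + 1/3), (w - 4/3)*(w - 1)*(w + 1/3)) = w^2 - w - 4/9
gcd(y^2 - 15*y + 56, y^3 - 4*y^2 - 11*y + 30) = 1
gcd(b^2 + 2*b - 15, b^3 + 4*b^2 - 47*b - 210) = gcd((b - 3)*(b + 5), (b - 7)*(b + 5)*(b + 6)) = b + 5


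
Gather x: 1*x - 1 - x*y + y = x*(1 - y) + y - 1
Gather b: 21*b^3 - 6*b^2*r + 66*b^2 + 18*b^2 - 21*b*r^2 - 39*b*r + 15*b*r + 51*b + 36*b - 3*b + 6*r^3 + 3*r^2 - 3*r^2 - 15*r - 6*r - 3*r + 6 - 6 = 21*b^3 + b^2*(84 - 6*r) + b*(-21*r^2 - 24*r + 84) + 6*r^3 - 24*r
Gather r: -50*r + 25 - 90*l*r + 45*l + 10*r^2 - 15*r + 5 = 45*l + 10*r^2 + r*(-90*l - 65) + 30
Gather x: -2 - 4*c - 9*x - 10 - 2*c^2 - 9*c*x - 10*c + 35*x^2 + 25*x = -2*c^2 - 14*c + 35*x^2 + x*(16 - 9*c) - 12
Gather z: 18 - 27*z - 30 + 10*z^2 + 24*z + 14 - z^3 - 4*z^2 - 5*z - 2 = -z^3 + 6*z^2 - 8*z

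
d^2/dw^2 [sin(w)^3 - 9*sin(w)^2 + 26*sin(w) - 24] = -9*sin(w)^3 + 36*sin(w)^2 - 20*sin(w) - 18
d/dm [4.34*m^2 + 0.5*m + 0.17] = 8.68*m + 0.5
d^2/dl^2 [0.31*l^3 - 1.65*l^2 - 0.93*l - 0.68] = 1.86*l - 3.3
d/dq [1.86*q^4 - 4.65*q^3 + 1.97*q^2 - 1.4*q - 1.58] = 7.44*q^3 - 13.95*q^2 + 3.94*q - 1.4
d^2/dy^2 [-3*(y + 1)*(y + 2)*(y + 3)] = -18*y - 36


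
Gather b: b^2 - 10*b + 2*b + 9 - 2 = b^2 - 8*b + 7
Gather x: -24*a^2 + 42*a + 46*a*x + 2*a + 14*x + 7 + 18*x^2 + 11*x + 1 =-24*a^2 + 44*a + 18*x^2 + x*(46*a + 25) + 8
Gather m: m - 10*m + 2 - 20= -9*m - 18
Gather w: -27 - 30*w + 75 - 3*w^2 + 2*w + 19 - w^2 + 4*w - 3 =-4*w^2 - 24*w + 64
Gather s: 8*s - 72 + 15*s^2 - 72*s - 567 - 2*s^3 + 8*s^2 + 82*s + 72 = -2*s^3 + 23*s^2 + 18*s - 567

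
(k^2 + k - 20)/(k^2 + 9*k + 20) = (k - 4)/(k + 4)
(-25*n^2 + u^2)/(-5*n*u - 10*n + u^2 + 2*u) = (5*n + u)/(u + 2)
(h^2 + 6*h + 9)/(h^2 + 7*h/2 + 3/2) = 2*(h + 3)/(2*h + 1)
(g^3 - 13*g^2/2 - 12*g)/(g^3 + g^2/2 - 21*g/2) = (2*g^2 - 13*g - 24)/(2*g^2 + g - 21)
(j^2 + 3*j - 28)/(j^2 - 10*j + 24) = (j + 7)/(j - 6)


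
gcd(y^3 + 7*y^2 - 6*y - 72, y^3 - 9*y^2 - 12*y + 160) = y + 4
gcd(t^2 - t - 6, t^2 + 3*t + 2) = t + 2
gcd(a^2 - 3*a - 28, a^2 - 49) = a - 7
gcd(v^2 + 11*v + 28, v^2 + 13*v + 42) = v + 7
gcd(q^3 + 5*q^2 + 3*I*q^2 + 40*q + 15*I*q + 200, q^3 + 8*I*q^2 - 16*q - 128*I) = q + 8*I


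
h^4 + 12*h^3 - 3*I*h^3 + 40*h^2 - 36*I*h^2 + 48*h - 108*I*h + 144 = (h + 6)^2*(h - 4*I)*(h + I)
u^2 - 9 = (u - 3)*(u + 3)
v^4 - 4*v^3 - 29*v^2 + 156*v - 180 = (v - 5)*(v - 3)*(v - 2)*(v + 6)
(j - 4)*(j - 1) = j^2 - 5*j + 4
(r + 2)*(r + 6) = r^2 + 8*r + 12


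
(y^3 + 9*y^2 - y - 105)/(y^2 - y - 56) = (y^2 + 2*y - 15)/(y - 8)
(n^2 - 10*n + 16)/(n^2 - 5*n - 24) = (n - 2)/(n + 3)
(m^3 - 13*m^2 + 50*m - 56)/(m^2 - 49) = (m^2 - 6*m + 8)/(m + 7)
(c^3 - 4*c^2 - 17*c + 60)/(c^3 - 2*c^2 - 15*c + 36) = (c - 5)/(c - 3)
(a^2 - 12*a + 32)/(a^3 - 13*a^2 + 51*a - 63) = (a^2 - 12*a + 32)/(a^3 - 13*a^2 + 51*a - 63)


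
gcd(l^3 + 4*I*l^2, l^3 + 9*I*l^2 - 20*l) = l^2 + 4*I*l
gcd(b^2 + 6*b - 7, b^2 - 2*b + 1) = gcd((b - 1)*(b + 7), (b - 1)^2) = b - 1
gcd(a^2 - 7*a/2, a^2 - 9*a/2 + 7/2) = a - 7/2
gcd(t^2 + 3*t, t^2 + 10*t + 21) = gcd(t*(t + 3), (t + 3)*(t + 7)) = t + 3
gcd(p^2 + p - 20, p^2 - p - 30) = p + 5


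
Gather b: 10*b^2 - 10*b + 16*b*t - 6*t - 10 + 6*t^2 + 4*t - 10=10*b^2 + b*(16*t - 10) + 6*t^2 - 2*t - 20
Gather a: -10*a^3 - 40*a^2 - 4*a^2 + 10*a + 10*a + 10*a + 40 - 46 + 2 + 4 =-10*a^3 - 44*a^2 + 30*a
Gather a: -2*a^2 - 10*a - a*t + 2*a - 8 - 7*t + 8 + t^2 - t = -2*a^2 + a*(-t - 8) + t^2 - 8*t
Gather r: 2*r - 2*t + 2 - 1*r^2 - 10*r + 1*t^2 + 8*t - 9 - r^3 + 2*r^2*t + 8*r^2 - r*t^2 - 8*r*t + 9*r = -r^3 + r^2*(2*t + 7) + r*(-t^2 - 8*t + 1) + t^2 + 6*t - 7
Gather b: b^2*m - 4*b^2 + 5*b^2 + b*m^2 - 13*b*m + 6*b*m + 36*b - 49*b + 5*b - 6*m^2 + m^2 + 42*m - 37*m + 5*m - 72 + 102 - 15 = b^2*(m + 1) + b*(m^2 - 7*m - 8) - 5*m^2 + 10*m + 15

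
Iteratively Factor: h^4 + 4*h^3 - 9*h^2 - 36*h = (h - 3)*(h^3 + 7*h^2 + 12*h) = (h - 3)*(h + 3)*(h^2 + 4*h) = h*(h - 3)*(h + 3)*(h + 4)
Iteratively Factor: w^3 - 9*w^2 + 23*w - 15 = (w - 5)*(w^2 - 4*w + 3) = (w - 5)*(w - 3)*(w - 1)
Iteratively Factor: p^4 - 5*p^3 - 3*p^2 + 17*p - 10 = (p - 5)*(p^3 - 3*p + 2) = (p - 5)*(p - 1)*(p^2 + p - 2) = (p - 5)*(p - 1)^2*(p + 2)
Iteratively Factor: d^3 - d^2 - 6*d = (d + 2)*(d^2 - 3*d) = d*(d + 2)*(d - 3)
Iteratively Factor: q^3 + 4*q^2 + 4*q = (q)*(q^2 + 4*q + 4) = q*(q + 2)*(q + 2)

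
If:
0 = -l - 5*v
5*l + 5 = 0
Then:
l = -1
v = 1/5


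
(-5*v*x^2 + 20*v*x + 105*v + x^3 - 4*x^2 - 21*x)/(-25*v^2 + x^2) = (x^2 - 4*x - 21)/(5*v + x)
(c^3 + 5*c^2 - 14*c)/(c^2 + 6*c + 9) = c*(c^2 + 5*c - 14)/(c^2 + 6*c + 9)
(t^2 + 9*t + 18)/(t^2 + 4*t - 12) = (t + 3)/(t - 2)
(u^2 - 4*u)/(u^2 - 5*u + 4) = u/(u - 1)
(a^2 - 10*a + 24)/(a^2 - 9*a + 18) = (a - 4)/(a - 3)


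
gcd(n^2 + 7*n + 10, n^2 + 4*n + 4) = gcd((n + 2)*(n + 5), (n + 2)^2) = n + 2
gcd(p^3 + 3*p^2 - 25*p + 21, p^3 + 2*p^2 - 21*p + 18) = p^2 - 4*p + 3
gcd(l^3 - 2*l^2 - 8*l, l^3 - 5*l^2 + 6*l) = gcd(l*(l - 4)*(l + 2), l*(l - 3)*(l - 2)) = l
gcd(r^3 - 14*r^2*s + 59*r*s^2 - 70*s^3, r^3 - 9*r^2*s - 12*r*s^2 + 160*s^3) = r - 5*s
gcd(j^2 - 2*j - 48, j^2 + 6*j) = j + 6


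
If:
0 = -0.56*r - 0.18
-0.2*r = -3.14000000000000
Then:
No Solution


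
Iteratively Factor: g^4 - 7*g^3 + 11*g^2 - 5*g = (g)*(g^3 - 7*g^2 + 11*g - 5) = g*(g - 1)*(g^2 - 6*g + 5) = g*(g - 1)^2*(g - 5)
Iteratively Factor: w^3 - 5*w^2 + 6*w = (w - 2)*(w^2 - 3*w) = w*(w - 2)*(w - 3)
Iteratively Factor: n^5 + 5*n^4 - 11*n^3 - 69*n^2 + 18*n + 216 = (n + 3)*(n^4 + 2*n^3 - 17*n^2 - 18*n + 72) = (n - 2)*(n + 3)*(n^3 + 4*n^2 - 9*n - 36) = (n - 2)*(n + 3)*(n + 4)*(n^2 - 9) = (n - 3)*(n - 2)*(n + 3)*(n + 4)*(n + 3)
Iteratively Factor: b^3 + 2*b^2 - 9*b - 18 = (b + 3)*(b^2 - b - 6) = (b - 3)*(b + 3)*(b + 2)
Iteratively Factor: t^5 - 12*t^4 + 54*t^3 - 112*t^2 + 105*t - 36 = (t - 3)*(t^4 - 9*t^3 + 27*t^2 - 31*t + 12) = (t - 3)*(t - 1)*(t^3 - 8*t^2 + 19*t - 12) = (t - 3)^2*(t - 1)*(t^2 - 5*t + 4) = (t - 3)^2*(t - 1)^2*(t - 4)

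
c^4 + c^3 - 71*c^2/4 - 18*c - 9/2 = (c + 1/2)^2*(c - 3*sqrt(2))*(c + 3*sqrt(2))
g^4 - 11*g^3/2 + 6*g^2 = g^2*(g - 4)*(g - 3/2)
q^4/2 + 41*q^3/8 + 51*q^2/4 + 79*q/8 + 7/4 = (q/2 + 1)*(q + 1/4)*(q + 1)*(q + 7)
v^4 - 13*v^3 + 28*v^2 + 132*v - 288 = (v - 8)*(v - 6)*(v - 2)*(v + 3)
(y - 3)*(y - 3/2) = y^2 - 9*y/2 + 9/2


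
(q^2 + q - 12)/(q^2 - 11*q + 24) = (q + 4)/(q - 8)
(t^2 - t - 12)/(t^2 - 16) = (t + 3)/(t + 4)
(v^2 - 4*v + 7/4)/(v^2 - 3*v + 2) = (v^2 - 4*v + 7/4)/(v^2 - 3*v + 2)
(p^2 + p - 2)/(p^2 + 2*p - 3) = (p + 2)/(p + 3)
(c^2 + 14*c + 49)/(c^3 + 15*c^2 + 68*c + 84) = (c + 7)/(c^2 + 8*c + 12)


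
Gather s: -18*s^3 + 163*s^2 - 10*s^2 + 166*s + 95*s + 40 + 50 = -18*s^3 + 153*s^2 + 261*s + 90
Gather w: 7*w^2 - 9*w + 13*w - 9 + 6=7*w^2 + 4*w - 3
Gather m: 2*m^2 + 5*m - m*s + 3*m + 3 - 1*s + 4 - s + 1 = 2*m^2 + m*(8 - s) - 2*s + 8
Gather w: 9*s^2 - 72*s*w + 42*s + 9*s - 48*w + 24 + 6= 9*s^2 + 51*s + w*(-72*s - 48) + 30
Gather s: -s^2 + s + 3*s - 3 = -s^2 + 4*s - 3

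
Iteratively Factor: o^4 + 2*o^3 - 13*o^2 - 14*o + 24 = (o + 4)*(o^3 - 2*o^2 - 5*o + 6) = (o - 1)*(o + 4)*(o^2 - o - 6) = (o - 3)*(o - 1)*(o + 4)*(o + 2)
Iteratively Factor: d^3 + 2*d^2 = (d)*(d^2 + 2*d) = d*(d + 2)*(d)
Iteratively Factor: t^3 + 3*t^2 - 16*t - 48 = (t + 4)*(t^2 - t - 12) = (t - 4)*(t + 4)*(t + 3)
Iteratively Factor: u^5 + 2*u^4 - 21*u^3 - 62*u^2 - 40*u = (u - 5)*(u^4 + 7*u^3 + 14*u^2 + 8*u) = (u - 5)*(u + 1)*(u^3 + 6*u^2 + 8*u) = (u - 5)*(u + 1)*(u + 4)*(u^2 + 2*u) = (u - 5)*(u + 1)*(u + 2)*(u + 4)*(u)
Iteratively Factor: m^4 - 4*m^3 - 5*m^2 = (m)*(m^3 - 4*m^2 - 5*m) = m^2*(m^2 - 4*m - 5) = m^2*(m - 5)*(m + 1)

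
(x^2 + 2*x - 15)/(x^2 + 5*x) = (x - 3)/x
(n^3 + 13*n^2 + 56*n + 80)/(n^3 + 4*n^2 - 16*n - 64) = (n + 5)/(n - 4)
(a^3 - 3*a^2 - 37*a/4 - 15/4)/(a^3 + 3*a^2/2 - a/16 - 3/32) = 8*(2*a^2 - 9*a - 5)/(16*a^2 - 1)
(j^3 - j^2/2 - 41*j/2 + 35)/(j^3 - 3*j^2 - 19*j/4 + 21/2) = 2*(j^2 + 3*j - 10)/(2*j^2 + j - 6)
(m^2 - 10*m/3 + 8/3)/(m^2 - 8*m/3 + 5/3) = (3*m^2 - 10*m + 8)/(3*m^2 - 8*m + 5)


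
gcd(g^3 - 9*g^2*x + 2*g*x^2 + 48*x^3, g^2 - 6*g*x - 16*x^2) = -g^2 + 6*g*x + 16*x^2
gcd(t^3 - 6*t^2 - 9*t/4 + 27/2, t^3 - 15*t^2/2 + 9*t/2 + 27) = t^2 - 9*t/2 - 9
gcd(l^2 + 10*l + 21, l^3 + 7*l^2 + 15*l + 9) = l + 3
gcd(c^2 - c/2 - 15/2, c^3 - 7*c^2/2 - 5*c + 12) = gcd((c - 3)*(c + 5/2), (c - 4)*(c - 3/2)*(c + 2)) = 1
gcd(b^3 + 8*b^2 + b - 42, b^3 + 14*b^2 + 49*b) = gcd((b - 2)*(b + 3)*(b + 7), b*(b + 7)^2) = b + 7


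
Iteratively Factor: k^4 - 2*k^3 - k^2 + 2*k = (k)*(k^3 - 2*k^2 - k + 2) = k*(k + 1)*(k^2 - 3*k + 2) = k*(k - 2)*(k + 1)*(k - 1)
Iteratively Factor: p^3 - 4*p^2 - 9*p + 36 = (p - 4)*(p^2 - 9) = (p - 4)*(p - 3)*(p + 3)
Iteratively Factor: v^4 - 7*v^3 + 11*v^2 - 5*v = (v - 5)*(v^3 - 2*v^2 + v) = v*(v - 5)*(v^2 - 2*v + 1) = v*(v - 5)*(v - 1)*(v - 1)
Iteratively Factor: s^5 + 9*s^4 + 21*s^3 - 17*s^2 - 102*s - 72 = (s - 2)*(s^4 + 11*s^3 + 43*s^2 + 69*s + 36) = (s - 2)*(s + 4)*(s^3 + 7*s^2 + 15*s + 9) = (s - 2)*(s + 3)*(s + 4)*(s^2 + 4*s + 3) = (s - 2)*(s + 3)^2*(s + 4)*(s + 1)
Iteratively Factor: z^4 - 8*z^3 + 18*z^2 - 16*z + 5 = (z - 1)*(z^3 - 7*z^2 + 11*z - 5) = (z - 1)^2*(z^2 - 6*z + 5) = (z - 1)^3*(z - 5)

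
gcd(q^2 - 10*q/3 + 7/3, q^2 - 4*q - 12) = 1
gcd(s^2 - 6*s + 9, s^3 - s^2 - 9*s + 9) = s - 3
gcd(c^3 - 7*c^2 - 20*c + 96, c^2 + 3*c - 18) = c - 3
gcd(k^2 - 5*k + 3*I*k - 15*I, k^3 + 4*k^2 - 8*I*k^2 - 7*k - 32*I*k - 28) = 1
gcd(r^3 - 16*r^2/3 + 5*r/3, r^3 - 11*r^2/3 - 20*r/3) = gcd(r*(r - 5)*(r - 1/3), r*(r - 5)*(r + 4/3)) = r^2 - 5*r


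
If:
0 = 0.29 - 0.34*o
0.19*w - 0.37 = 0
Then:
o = 0.85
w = 1.95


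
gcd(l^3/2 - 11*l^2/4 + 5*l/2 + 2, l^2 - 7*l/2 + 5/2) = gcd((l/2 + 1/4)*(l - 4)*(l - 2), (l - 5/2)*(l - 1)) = 1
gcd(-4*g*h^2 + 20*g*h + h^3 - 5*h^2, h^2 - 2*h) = h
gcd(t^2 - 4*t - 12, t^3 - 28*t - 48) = t^2 - 4*t - 12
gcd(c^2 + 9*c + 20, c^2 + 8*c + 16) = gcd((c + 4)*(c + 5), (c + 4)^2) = c + 4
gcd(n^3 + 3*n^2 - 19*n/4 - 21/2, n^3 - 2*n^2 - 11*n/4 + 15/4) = n + 3/2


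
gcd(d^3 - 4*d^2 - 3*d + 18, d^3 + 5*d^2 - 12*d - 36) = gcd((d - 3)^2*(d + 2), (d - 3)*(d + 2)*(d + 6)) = d^2 - d - 6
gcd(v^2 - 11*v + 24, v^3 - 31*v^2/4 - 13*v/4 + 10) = v - 8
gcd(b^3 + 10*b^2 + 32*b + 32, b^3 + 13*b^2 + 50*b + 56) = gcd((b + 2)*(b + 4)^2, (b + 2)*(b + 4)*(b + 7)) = b^2 + 6*b + 8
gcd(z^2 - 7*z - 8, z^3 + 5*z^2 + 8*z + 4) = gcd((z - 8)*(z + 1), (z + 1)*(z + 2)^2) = z + 1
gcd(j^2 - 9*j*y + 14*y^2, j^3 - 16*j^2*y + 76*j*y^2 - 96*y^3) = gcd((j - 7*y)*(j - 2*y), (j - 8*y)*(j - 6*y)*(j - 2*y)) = -j + 2*y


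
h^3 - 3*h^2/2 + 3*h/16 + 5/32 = (h - 5/4)*(h - 1/2)*(h + 1/4)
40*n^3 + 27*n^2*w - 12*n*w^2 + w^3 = (-8*n + w)*(-5*n + w)*(n + w)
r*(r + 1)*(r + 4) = r^3 + 5*r^2 + 4*r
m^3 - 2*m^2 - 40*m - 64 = (m - 8)*(m + 2)*(m + 4)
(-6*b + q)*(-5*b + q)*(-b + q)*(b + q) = -30*b^4 + 11*b^3*q + 29*b^2*q^2 - 11*b*q^3 + q^4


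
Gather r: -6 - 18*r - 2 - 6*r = -24*r - 8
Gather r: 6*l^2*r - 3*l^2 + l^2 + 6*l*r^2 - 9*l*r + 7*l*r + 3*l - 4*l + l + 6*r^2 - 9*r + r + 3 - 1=-2*l^2 + r^2*(6*l + 6) + r*(6*l^2 - 2*l - 8) + 2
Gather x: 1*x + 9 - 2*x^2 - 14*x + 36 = -2*x^2 - 13*x + 45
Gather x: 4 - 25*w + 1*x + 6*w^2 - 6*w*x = 6*w^2 - 25*w + x*(1 - 6*w) + 4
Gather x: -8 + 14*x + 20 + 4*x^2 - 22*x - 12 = 4*x^2 - 8*x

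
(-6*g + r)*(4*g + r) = -24*g^2 - 2*g*r + r^2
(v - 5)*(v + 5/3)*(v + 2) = v^3 - 4*v^2/3 - 15*v - 50/3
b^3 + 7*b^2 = b^2*(b + 7)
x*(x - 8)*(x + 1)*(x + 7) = x^4 - 57*x^2 - 56*x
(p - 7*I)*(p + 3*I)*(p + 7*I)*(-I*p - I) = -I*p^4 + 3*p^3 - I*p^3 + 3*p^2 - 49*I*p^2 + 147*p - 49*I*p + 147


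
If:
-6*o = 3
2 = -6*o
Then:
No Solution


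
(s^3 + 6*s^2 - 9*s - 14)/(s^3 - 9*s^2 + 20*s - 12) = (s^2 + 8*s + 7)/(s^2 - 7*s + 6)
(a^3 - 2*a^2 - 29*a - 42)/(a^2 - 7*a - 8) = (-a^3 + 2*a^2 + 29*a + 42)/(-a^2 + 7*a + 8)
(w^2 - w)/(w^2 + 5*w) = (w - 1)/(w + 5)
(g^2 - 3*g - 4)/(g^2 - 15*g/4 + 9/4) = 4*(g^2 - 3*g - 4)/(4*g^2 - 15*g + 9)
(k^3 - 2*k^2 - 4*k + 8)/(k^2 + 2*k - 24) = (k^3 - 2*k^2 - 4*k + 8)/(k^2 + 2*k - 24)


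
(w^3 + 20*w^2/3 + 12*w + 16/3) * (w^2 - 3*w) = w^5 + 11*w^4/3 - 8*w^3 - 92*w^2/3 - 16*w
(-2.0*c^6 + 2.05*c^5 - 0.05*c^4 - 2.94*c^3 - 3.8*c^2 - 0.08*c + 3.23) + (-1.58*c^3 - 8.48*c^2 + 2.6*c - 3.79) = -2.0*c^6 + 2.05*c^5 - 0.05*c^4 - 4.52*c^3 - 12.28*c^2 + 2.52*c - 0.56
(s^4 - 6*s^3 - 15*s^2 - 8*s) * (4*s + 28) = 4*s^5 + 4*s^4 - 228*s^3 - 452*s^2 - 224*s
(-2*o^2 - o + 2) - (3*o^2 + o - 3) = -5*o^2 - 2*o + 5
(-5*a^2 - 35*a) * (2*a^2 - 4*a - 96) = -10*a^4 - 50*a^3 + 620*a^2 + 3360*a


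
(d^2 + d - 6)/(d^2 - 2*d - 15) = (d - 2)/(d - 5)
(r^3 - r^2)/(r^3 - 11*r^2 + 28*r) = r*(r - 1)/(r^2 - 11*r + 28)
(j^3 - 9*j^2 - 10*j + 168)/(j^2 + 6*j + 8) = (j^2 - 13*j + 42)/(j + 2)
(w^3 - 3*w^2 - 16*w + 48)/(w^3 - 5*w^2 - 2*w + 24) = (w + 4)/(w + 2)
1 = 1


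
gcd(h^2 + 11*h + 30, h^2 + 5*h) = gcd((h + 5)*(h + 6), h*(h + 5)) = h + 5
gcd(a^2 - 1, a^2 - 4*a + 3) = a - 1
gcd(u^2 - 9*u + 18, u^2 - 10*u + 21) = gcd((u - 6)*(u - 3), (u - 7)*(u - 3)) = u - 3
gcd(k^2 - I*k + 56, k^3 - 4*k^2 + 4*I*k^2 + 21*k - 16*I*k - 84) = k + 7*I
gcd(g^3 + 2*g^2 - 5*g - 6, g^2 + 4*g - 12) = g - 2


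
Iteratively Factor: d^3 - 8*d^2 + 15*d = (d)*(d^2 - 8*d + 15) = d*(d - 5)*(d - 3)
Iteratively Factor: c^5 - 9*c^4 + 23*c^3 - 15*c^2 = (c - 5)*(c^4 - 4*c^3 + 3*c^2) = c*(c - 5)*(c^3 - 4*c^2 + 3*c) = c*(c - 5)*(c - 1)*(c^2 - 3*c) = c^2*(c - 5)*(c - 1)*(c - 3)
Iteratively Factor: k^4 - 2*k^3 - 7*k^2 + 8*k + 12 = (k + 1)*(k^3 - 3*k^2 - 4*k + 12) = (k - 3)*(k + 1)*(k^2 - 4) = (k - 3)*(k + 1)*(k + 2)*(k - 2)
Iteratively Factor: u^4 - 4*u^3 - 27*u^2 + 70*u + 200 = (u - 5)*(u^3 + u^2 - 22*u - 40) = (u - 5)^2*(u^2 + 6*u + 8) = (u - 5)^2*(u + 4)*(u + 2)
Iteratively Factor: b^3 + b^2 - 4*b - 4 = (b + 1)*(b^2 - 4) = (b - 2)*(b + 1)*(b + 2)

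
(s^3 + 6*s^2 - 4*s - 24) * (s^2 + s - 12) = s^5 + 7*s^4 - 10*s^3 - 100*s^2 + 24*s + 288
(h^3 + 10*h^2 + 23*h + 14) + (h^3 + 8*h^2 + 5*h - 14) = 2*h^3 + 18*h^2 + 28*h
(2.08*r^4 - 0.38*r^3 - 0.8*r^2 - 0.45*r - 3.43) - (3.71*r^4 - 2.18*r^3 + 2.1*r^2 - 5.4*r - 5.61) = -1.63*r^4 + 1.8*r^3 - 2.9*r^2 + 4.95*r + 2.18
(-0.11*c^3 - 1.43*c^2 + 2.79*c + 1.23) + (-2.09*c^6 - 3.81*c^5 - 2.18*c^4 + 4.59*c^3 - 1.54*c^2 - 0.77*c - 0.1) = -2.09*c^6 - 3.81*c^5 - 2.18*c^4 + 4.48*c^3 - 2.97*c^2 + 2.02*c + 1.13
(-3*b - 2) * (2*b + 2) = -6*b^2 - 10*b - 4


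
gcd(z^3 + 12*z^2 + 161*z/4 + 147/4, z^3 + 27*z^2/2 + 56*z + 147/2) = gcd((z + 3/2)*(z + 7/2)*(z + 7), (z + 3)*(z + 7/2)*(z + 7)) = z^2 + 21*z/2 + 49/2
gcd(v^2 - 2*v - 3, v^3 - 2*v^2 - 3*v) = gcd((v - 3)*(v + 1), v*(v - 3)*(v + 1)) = v^2 - 2*v - 3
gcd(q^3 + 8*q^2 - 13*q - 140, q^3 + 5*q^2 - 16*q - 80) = q^2 + q - 20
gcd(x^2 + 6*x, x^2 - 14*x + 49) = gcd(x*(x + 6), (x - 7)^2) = 1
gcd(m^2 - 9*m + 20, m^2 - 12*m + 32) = m - 4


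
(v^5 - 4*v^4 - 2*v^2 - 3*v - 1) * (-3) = -3*v^5 + 12*v^4 + 6*v^2 + 9*v + 3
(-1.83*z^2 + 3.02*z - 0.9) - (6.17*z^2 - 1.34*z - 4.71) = -8.0*z^2 + 4.36*z + 3.81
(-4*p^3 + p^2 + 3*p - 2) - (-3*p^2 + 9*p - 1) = -4*p^3 + 4*p^2 - 6*p - 1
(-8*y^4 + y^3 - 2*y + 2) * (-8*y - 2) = 64*y^5 + 8*y^4 - 2*y^3 + 16*y^2 - 12*y - 4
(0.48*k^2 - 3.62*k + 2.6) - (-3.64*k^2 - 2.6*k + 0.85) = 4.12*k^2 - 1.02*k + 1.75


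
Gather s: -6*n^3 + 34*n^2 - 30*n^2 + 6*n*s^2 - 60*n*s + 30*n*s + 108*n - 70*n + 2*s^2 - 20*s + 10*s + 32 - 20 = -6*n^3 + 4*n^2 + 38*n + s^2*(6*n + 2) + s*(-30*n - 10) + 12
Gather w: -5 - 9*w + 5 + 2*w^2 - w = 2*w^2 - 10*w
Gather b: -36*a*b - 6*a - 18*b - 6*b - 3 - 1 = -6*a + b*(-36*a - 24) - 4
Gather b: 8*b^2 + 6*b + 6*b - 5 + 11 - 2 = 8*b^2 + 12*b + 4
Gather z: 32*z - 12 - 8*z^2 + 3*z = -8*z^2 + 35*z - 12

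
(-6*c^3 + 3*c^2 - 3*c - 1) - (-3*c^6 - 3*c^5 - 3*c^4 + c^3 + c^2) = 3*c^6 + 3*c^5 + 3*c^4 - 7*c^3 + 2*c^2 - 3*c - 1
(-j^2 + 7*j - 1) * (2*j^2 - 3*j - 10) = -2*j^4 + 17*j^3 - 13*j^2 - 67*j + 10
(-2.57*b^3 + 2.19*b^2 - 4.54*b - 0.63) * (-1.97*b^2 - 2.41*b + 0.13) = 5.0629*b^5 + 1.8794*b^4 + 3.3318*b^3 + 12.4672*b^2 + 0.9281*b - 0.0819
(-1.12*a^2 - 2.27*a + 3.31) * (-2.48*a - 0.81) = 2.7776*a^3 + 6.5368*a^2 - 6.3701*a - 2.6811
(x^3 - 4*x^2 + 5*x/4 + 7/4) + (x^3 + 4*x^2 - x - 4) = 2*x^3 + x/4 - 9/4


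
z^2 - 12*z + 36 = (z - 6)^2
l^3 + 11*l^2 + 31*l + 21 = (l + 1)*(l + 3)*(l + 7)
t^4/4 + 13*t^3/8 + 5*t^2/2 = t^2*(t/4 + 1)*(t + 5/2)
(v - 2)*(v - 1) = v^2 - 3*v + 2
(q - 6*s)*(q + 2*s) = q^2 - 4*q*s - 12*s^2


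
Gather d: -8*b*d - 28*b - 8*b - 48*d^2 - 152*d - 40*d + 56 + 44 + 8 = -36*b - 48*d^2 + d*(-8*b - 192) + 108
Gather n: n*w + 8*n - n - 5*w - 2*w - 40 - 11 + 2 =n*(w + 7) - 7*w - 49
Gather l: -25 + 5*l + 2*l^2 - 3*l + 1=2*l^2 + 2*l - 24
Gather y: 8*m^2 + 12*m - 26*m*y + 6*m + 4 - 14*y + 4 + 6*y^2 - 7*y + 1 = 8*m^2 + 18*m + 6*y^2 + y*(-26*m - 21) + 9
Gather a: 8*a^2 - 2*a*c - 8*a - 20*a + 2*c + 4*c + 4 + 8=8*a^2 + a*(-2*c - 28) + 6*c + 12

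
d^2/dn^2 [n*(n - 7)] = 2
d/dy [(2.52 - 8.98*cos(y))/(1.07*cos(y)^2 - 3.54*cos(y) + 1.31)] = (-9.6086*cos(y)^2 + 5.3928*cos(y) + 2.843)*sin(y)/(1.1449*cos(y)^4 - 7.5756*cos(y)^3 + 15.335*cos(y)^2 - 9.2748*cos(y) + 1.7161)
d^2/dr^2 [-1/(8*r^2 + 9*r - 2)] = 2*(64*r^2 + 72*r - (16*r + 9)^2 - 16)/(8*r^2 + 9*r - 2)^3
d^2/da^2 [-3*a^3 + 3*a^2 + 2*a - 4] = 6 - 18*a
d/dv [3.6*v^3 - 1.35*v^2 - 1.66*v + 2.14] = 10.8*v^2 - 2.7*v - 1.66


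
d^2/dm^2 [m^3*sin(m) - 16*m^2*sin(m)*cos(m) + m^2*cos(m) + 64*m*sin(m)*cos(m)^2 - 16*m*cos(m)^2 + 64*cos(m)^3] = -m^3*sin(m) + 32*m^2*sin(2*m) + 5*m^2*cos(m) - 14*m*sin(m) - 144*m*sin(3*m) - 32*m*cos(2*m) + 16*sin(2*m) - 14*cos(m) - 48*cos(3*m)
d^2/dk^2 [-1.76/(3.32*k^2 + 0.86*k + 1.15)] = (38.798848*k^2 + 10.050304*k - 1.76*(6.64*k + 0.86)*(13.28*k + 1.72) + 13.43936)/(3.32*k^2 + 0.86*k + 1.15)^3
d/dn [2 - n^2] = -2*n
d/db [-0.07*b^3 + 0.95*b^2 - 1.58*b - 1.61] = -0.21*b^2 + 1.9*b - 1.58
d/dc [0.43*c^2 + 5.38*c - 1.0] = 0.86*c + 5.38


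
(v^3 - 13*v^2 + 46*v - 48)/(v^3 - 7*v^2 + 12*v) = (v^2 - 10*v + 16)/(v*(v - 4))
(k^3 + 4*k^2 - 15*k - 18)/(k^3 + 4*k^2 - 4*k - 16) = (k^3 + 4*k^2 - 15*k - 18)/(k^3 + 4*k^2 - 4*k - 16)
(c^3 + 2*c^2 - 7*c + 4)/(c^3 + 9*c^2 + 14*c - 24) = (c - 1)/(c + 6)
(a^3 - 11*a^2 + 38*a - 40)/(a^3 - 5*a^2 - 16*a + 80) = (a - 2)/(a + 4)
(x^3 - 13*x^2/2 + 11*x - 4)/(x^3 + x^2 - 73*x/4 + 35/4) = 2*(x^2 - 6*x + 8)/(2*x^2 + 3*x - 35)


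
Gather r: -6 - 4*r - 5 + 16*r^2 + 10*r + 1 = 16*r^2 + 6*r - 10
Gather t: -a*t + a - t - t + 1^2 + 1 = a + t*(-a - 2) + 2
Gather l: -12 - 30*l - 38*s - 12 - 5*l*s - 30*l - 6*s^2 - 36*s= l*(-5*s - 60) - 6*s^2 - 74*s - 24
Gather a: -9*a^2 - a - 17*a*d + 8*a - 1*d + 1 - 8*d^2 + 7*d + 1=-9*a^2 + a*(7 - 17*d) - 8*d^2 + 6*d + 2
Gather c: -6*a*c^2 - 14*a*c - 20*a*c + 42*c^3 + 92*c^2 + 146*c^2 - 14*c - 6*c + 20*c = -34*a*c + 42*c^3 + c^2*(238 - 6*a)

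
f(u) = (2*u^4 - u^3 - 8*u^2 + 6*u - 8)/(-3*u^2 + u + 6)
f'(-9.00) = 12.14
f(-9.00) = -53.42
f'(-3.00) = 4.87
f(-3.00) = -3.79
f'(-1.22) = 1782.20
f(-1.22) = -66.65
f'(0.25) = 0.22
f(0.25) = -1.16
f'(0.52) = -0.81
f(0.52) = -1.23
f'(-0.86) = 16.78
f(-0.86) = -5.94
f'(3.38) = -4.64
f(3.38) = -5.76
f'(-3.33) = 5.08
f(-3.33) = -5.43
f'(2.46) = -4.53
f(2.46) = -1.72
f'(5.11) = -6.73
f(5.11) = -15.53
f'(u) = (6*u - 1)*(2*u^4 - u^3 - 8*u^2 + 6*u - 8)/(-3*u^2 + u + 6)^2 + (8*u^3 - 3*u^2 - 16*u + 6)/(-3*u^2 + u + 6) = (-12*u^5 + 9*u^4 + 46*u^3 - 8*u^2 - 144*u + 44)/(9*u^4 - 6*u^3 - 35*u^2 + 12*u + 36)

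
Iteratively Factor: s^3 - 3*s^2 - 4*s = (s - 4)*(s^2 + s) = (s - 4)*(s + 1)*(s)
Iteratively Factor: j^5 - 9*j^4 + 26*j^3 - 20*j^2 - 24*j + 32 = (j - 2)*(j^4 - 7*j^3 + 12*j^2 + 4*j - 16) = (j - 2)^2*(j^3 - 5*j^2 + 2*j + 8) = (j - 2)^2*(j + 1)*(j^2 - 6*j + 8) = (j - 2)^3*(j + 1)*(j - 4)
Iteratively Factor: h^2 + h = (h)*(h + 1)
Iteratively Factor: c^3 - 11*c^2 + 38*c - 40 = (c - 2)*(c^2 - 9*c + 20) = (c - 4)*(c - 2)*(c - 5)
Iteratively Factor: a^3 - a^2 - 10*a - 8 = (a + 1)*(a^2 - 2*a - 8) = (a + 1)*(a + 2)*(a - 4)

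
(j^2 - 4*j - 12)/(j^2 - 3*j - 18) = (j + 2)/(j + 3)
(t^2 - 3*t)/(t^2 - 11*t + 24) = t/(t - 8)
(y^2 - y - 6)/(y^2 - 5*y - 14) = (y - 3)/(y - 7)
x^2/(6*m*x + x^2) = x/(6*m + x)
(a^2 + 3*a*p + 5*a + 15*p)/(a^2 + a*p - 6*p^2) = (-a - 5)/(-a + 2*p)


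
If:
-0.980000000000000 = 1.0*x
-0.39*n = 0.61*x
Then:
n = 1.53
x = -0.98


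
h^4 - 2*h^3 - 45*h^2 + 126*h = h*(h - 6)*(h - 3)*(h + 7)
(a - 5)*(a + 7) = a^2 + 2*a - 35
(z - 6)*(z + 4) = z^2 - 2*z - 24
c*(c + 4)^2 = c^3 + 8*c^2 + 16*c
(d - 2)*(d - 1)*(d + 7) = d^3 + 4*d^2 - 19*d + 14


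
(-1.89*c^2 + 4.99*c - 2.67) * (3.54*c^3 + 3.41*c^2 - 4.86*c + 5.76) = -6.6906*c^5 + 11.2197*c^4 + 16.7495*c^3 - 44.2425*c^2 + 41.7186*c - 15.3792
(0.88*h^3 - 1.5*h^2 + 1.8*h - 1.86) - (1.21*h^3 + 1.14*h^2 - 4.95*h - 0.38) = -0.33*h^3 - 2.64*h^2 + 6.75*h - 1.48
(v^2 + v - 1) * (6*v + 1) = 6*v^3 + 7*v^2 - 5*v - 1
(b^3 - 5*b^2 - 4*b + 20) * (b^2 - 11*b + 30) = b^5 - 16*b^4 + 81*b^3 - 86*b^2 - 340*b + 600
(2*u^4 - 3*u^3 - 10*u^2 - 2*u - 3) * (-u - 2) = -2*u^5 - u^4 + 16*u^3 + 22*u^2 + 7*u + 6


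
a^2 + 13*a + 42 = (a + 6)*(a + 7)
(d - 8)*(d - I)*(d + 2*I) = d^3 - 8*d^2 + I*d^2 + 2*d - 8*I*d - 16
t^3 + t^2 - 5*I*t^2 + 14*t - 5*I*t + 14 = (t + 1)*(t - 7*I)*(t + 2*I)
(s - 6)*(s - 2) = s^2 - 8*s + 12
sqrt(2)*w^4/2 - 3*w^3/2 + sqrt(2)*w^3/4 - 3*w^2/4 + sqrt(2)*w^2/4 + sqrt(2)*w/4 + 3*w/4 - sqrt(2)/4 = (w - 1/2)*(w - sqrt(2))*(w - sqrt(2)/2)*(sqrt(2)*w/2 + sqrt(2)/2)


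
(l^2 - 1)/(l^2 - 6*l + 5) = (l + 1)/(l - 5)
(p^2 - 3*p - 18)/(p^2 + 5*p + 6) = (p - 6)/(p + 2)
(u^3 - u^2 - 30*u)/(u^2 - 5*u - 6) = u*(u + 5)/(u + 1)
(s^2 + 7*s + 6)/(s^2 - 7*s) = (s^2 + 7*s + 6)/(s*(s - 7))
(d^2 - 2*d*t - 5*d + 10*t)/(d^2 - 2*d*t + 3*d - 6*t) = (d - 5)/(d + 3)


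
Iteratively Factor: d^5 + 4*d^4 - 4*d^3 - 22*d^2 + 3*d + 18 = (d - 1)*(d^4 + 5*d^3 + d^2 - 21*d - 18) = (d - 1)*(d + 3)*(d^3 + 2*d^2 - 5*d - 6) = (d - 1)*(d + 3)^2*(d^2 - d - 2) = (d - 2)*(d - 1)*(d + 3)^2*(d + 1)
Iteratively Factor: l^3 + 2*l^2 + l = (l + 1)*(l^2 + l) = (l + 1)^2*(l)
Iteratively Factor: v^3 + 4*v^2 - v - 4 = (v + 4)*(v^2 - 1) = (v + 1)*(v + 4)*(v - 1)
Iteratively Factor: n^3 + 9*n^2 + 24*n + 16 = (n + 1)*(n^2 + 8*n + 16) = (n + 1)*(n + 4)*(n + 4)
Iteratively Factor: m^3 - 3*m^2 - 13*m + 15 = (m - 1)*(m^2 - 2*m - 15) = (m - 5)*(m - 1)*(m + 3)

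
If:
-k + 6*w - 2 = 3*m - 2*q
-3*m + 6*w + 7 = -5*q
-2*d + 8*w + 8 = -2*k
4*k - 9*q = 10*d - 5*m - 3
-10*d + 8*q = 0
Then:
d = -212/335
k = -444/67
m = 674/335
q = -53/67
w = 167/335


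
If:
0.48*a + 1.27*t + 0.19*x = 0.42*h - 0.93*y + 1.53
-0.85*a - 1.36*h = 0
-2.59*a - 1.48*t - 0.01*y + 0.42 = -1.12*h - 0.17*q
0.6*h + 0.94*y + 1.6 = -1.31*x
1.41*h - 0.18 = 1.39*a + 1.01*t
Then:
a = 0.385453679515236*y - 0.965692147772043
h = 0.603557592357527 - 0.240908549697022*y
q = -0.0277183421392681*y - 3.80531489635054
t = 1.99339434715569 - 0.866793732276217*y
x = -0.607217458154035*y - 1.497812637721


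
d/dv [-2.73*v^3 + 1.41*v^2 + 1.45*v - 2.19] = -8.19*v^2 + 2.82*v + 1.45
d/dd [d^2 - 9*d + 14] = 2*d - 9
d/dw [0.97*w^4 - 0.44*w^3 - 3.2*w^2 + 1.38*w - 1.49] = 3.88*w^3 - 1.32*w^2 - 6.4*w + 1.38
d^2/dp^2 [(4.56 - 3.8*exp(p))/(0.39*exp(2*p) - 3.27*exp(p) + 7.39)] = (-0.57798*exp(4*p) - 2.071836*exp(3*p) + 48.265776*exp(2*p) - 95.6380199999999*exp(p) - 97.332212)*exp(p)/(0.059319*exp(6*p) - 1.492101*exp(5*p) + 15.88275*exp(4*p) - 91.512585*exp(3*p) + 300.95775*exp(2*p) - 535.744701*exp(p) + 403.583419)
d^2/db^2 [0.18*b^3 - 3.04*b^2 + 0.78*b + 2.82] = 1.08*b - 6.08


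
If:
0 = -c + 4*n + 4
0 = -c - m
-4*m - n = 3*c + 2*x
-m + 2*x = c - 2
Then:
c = -4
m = 4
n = -2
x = -1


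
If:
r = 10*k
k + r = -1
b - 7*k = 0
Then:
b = -7/11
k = -1/11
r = -10/11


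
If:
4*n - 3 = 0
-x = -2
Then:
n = 3/4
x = 2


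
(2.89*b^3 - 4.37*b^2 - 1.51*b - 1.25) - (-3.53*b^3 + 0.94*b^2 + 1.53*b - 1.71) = 6.42*b^3 - 5.31*b^2 - 3.04*b + 0.46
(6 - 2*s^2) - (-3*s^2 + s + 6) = s^2 - s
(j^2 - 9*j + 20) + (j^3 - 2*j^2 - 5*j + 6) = j^3 - j^2 - 14*j + 26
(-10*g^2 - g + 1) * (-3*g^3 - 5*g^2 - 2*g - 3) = 30*g^5 + 53*g^4 + 22*g^3 + 27*g^2 + g - 3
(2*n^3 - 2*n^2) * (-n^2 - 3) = -2*n^5 + 2*n^4 - 6*n^3 + 6*n^2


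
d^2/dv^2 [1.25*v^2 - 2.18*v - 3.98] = 2.50000000000000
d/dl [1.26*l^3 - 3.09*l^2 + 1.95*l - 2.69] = 3.78*l^2 - 6.18*l + 1.95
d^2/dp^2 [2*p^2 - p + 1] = 4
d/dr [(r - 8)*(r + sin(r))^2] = (r + sin(r))*(r + (2*r - 16)*(cos(r) + 1) + sin(r))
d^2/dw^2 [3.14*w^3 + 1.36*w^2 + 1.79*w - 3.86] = 18.84*w + 2.72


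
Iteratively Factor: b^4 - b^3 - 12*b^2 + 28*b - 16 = (b - 2)*(b^3 + b^2 - 10*b + 8) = (b - 2)^2*(b^2 + 3*b - 4) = (b - 2)^2*(b + 4)*(b - 1)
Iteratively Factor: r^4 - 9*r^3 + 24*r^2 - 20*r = (r)*(r^3 - 9*r^2 + 24*r - 20) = r*(r - 2)*(r^2 - 7*r + 10) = r*(r - 5)*(r - 2)*(r - 2)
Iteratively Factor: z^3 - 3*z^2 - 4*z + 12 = (z - 2)*(z^2 - z - 6) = (z - 3)*(z - 2)*(z + 2)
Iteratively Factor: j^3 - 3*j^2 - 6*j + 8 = (j - 1)*(j^2 - 2*j - 8) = (j - 1)*(j + 2)*(j - 4)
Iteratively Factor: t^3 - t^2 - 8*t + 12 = (t + 3)*(t^2 - 4*t + 4) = (t - 2)*(t + 3)*(t - 2)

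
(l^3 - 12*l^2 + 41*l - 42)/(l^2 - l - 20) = (-l^3 + 12*l^2 - 41*l + 42)/(-l^2 + l + 20)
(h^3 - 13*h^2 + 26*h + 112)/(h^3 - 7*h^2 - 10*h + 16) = (h - 7)/(h - 1)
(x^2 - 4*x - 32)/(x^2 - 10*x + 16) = (x + 4)/(x - 2)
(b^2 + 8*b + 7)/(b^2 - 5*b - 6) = (b + 7)/(b - 6)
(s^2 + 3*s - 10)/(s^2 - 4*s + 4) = (s + 5)/(s - 2)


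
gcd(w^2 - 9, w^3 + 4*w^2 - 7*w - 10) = 1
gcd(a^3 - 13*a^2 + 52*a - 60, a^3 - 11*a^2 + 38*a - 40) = a^2 - 7*a + 10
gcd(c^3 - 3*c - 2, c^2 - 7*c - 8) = c + 1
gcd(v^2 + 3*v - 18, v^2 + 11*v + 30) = v + 6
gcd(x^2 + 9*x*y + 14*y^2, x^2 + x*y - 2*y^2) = x + 2*y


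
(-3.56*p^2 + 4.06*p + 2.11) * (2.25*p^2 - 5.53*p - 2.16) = -8.01*p^4 + 28.8218*p^3 - 10.0147*p^2 - 20.4379*p - 4.5576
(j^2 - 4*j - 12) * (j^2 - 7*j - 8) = j^4 - 11*j^3 + 8*j^2 + 116*j + 96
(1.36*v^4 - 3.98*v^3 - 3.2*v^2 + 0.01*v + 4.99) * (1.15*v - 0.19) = 1.564*v^5 - 4.8354*v^4 - 2.9238*v^3 + 0.6195*v^2 + 5.7366*v - 0.9481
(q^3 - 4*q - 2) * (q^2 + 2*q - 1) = q^5 + 2*q^4 - 5*q^3 - 10*q^2 + 2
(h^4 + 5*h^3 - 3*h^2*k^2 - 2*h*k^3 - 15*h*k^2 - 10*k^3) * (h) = h^5 + 5*h^4 - 3*h^3*k^2 - 2*h^2*k^3 - 15*h^2*k^2 - 10*h*k^3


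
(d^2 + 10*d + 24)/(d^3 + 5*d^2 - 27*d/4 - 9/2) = 4*(d + 4)/(4*d^2 - 4*d - 3)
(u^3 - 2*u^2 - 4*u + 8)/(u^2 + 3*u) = (u^3 - 2*u^2 - 4*u + 8)/(u*(u + 3))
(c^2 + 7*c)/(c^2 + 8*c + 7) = c/(c + 1)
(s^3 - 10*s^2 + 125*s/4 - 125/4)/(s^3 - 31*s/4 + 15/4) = (2*s^2 - 15*s + 25)/(2*s^2 + 5*s - 3)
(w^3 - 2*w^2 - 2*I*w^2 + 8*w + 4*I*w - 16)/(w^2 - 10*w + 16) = (w^2 - 2*I*w + 8)/(w - 8)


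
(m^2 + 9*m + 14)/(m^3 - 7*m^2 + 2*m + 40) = (m + 7)/(m^2 - 9*m + 20)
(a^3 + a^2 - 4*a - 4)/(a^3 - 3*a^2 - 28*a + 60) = (a^2 + 3*a + 2)/(a^2 - a - 30)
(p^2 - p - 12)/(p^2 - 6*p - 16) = (-p^2 + p + 12)/(-p^2 + 6*p + 16)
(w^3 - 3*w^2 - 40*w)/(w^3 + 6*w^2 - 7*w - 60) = w*(w - 8)/(w^2 + w - 12)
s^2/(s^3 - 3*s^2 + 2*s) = s/(s^2 - 3*s + 2)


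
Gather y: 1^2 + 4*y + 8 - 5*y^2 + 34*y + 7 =-5*y^2 + 38*y + 16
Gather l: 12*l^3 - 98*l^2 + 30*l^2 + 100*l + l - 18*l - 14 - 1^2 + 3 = 12*l^3 - 68*l^2 + 83*l - 12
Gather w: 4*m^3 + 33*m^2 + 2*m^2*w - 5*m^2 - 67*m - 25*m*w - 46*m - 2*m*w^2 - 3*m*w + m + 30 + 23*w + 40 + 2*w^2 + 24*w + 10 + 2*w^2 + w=4*m^3 + 28*m^2 - 112*m + w^2*(4 - 2*m) + w*(2*m^2 - 28*m + 48) + 80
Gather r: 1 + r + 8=r + 9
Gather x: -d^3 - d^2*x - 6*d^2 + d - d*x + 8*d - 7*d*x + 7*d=-d^3 - 6*d^2 + 16*d + x*(-d^2 - 8*d)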